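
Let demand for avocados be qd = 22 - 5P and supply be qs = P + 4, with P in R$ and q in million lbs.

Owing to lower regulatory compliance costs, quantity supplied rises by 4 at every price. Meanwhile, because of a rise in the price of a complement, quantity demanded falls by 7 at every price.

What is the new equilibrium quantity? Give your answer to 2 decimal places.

9.17

Initially, 22 - 5P = P + 4, so 18 = 6P and P = 3, q = 7.
With the change applied: demand qd = 15 - 5P, supply qs = P + 8.
Clearing the new market: 15 - 5P = P + 8, so P = 7/6 ≈ 1.1667 and q = 55/6 ≈ 9.1667.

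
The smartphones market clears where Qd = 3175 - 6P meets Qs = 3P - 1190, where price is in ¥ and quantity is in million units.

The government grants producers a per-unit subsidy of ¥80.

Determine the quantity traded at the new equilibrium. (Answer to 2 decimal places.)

Original equilibrium: 3175 - 6P = 3P - 1190 gives 4365 = 9P, so P = 485 and Q = 265.
Since sellers receive the price plus the subsidy, the effective supply curve becomes Qs = 3P - 950.
New equilibrium: 3175 - 6P = 3P - 950 ⇒ 4125 = 9P ⇒ P = 1375/3 ≈ 458.3333, Q = 425.

425.00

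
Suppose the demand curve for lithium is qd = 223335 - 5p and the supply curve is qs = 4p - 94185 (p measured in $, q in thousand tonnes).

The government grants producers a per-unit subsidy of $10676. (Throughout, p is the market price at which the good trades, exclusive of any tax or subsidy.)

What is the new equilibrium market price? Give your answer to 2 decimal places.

Before the shock: 223335 - 5p = 4p - 94185 ⇒ 317520 = 9p ⇒ p = 35280, q = 46935.
Since sellers receive the price plus the subsidy, the effective supply curve becomes qs = 4p - 51481.
New equilibrium: 223335 - 5p = 4p - 51481 ⇒ 274816 = 9p ⇒ p = 274816/9 ≈ 30535.1111, q = 635935/9 ≈ 70659.4444.

30535.11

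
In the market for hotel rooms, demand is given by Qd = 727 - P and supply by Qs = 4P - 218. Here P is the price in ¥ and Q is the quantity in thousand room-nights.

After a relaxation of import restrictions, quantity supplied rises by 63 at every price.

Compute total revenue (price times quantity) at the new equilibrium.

Solve the original market: 727 - P = 4P - 218, hence P = 189 and Q = 538.
The shock moves the curves to Qd = 727 - P and Qs = 4P - 155.
New equilibrium: 727 - P = 4P - 155 ⇒ 882 = 5P ⇒ P = 176.4, Q = 550.6.
New expenditure = 176.4 × 550.6 = 97125.84.

97125.84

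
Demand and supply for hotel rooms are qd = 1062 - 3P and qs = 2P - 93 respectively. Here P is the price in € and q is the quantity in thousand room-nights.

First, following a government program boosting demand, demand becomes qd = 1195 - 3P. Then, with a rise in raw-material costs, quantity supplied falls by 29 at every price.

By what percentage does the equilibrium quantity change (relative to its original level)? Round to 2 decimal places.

Solve the original market: 1062 - 3P = 2P - 93, hence P = 231 and q = 369.
The new curves are qd = 1195 - 3P (demand) and qs = 2P - 122 (supply).
Equate the new curves: 1195 - 3P = 2P - 122, giving 1317 = 5P, P = 263.4, q = 404.8.
%Δq = (404.8 − 369) / 369 × 100 = +9.70%.

+9.70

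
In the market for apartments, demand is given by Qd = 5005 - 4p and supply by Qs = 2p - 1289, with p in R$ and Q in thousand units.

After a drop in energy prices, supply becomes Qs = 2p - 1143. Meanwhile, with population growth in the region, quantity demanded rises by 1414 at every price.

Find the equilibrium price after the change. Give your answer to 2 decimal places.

Solve the original market: 5005 - 4p = 2p - 1289, hence p = 1049 and Q = 809.
The new curves are Qd = 6419 - 4p (demand) and Qs = 2p - 1143 (supply).
Clearing the new market: 6419 - 4p = 2p - 1143, so p = 3781/3 ≈ 1260.3333 and Q = 4133/3 ≈ 1377.6667.

1260.33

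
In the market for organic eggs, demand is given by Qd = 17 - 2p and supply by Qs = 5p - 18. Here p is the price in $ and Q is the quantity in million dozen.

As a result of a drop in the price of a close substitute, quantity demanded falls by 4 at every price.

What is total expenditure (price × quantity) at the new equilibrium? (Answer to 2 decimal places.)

Original equilibrium: 17 - 2p = 5p - 18 gives 35 = 7p, so p = 5 and Q = 7.
The shock moves the curves to Qd = 13 - 2p and Qs = 5p - 18.
Equate the new curves: 13 - 2p = 5p - 18, giving 31 = 7p, p = 31/7 ≈ 4.4286, Q = 29/7 ≈ 4.1429.
New expenditure = 4.4286 × 4.1429 = 18.35.

18.35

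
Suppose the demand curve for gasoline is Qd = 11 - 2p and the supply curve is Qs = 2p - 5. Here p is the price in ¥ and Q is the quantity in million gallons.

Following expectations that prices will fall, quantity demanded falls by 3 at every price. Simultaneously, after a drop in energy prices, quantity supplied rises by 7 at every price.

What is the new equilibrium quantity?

5

Initially, 11 - 2p = 2p - 5, so 16 = 4p and p = 4, Q = 3.
The shock moves the curves to Qd = 8 - 2p and Qs = 2p + 2.
Equate the new curves: 8 - 2p = 2p + 2, giving 6 = 4p, p = 1.5, Q = 5.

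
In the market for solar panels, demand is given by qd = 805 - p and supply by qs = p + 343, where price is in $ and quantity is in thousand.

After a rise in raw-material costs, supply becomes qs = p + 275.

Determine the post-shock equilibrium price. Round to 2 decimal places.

265.00

Solve the original market: 805 - p = p + 343, hence p = 231 and q = 574.
With the change applied: demand qd = 805 - p, supply qs = p + 275.
Clearing the new market: 805 - p = p + 275, so p = 265 and q = 540.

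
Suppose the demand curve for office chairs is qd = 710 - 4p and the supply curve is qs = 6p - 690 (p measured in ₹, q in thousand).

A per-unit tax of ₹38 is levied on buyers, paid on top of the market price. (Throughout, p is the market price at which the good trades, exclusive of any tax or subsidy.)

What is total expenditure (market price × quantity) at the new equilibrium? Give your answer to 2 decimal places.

Solve the original market: 710 - 4p = 6p - 690, hence p = 140 and q = 150.
Since buyers pay the price plus the tax, the effective demand curve becomes qd = 558 - 4p.
Setting them equal: 558 - 4p = 6p - 690 → 1248 = 10p, so p = 124.8 and q = 58.8.
New expenditure = 124.8 × 58.8 = 7338.24.

7338.24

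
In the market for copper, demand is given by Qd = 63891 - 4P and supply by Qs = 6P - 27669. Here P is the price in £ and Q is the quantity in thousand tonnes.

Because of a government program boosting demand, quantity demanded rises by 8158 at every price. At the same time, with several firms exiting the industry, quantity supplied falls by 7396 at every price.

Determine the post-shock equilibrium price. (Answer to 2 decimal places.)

Original equilibrium: 63891 - 4P = 6P - 27669 gives 91560 = 10P, so P = 9156 and Q = 27267.
With the change applied: demand Qd = 72049 - 4P, supply Qs = 6P - 35065.
Setting them equal: 72049 - 4P = 6P - 35065 → 107114 = 10P, so P = 10711.4 and Q = 29203.4.

10711.40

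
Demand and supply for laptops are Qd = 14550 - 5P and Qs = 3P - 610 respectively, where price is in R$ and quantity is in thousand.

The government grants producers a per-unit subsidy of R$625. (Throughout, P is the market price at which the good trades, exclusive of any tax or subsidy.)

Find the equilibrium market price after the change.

1660.625

Before the shock: 14550 - 5P = 3P - 610 ⇒ 15160 = 8P ⇒ P = 1895, Q = 5075.
Since sellers receive the price plus the subsidy, the effective supply curve becomes Qs = 3P + 1265.
Clearing the new market: 14550 - 5P = 3P + 1265, so P = 1660.625 and Q = 6246.875.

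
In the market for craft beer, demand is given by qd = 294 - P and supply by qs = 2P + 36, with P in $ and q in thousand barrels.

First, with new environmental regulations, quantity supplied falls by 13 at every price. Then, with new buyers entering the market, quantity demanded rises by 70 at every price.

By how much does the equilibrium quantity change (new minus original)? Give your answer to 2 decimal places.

+42.33

Before the shock: 294 - P = 2P + 36 ⇒ 258 = 3P ⇒ P = 86, q = 208.
The shock moves the curves to qd = 364 - P and qs = 2P + 23.
Clearing the new market: 364 - P = 2P + 23, so P = 341/3 ≈ 113.6667 and q = 751/3 ≈ 250.3333.
Δq = 250.3333 − 208 = +42.33.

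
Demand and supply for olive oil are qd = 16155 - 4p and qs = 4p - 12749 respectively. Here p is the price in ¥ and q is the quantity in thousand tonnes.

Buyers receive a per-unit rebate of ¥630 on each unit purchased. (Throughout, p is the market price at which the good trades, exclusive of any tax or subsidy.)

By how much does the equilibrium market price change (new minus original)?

+315

Initially, 16155 - 4p = 4p - 12749, so 28904 = 8p and p = 3613, q = 1703.
Since buyers' out-of-pocket price is the market price minus the rebate, the effective demand curve becomes qd = 18675 - 4p.
Clearing the new market: 18675 - 4p = 4p - 12749, so p = 3928 and q = 2963.
Δp = 3928 − 3613 = +315.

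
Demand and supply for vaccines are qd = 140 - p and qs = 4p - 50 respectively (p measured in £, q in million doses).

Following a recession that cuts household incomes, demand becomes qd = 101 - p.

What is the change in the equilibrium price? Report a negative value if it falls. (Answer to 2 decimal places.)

-7.80

Solve the original market: 140 - p = 4p - 50, hence p = 38 and q = 102.
The shock moves the curves to qd = 101 - p and qs = 4p - 50.
New equilibrium: 101 - p = 4p - 50 ⇒ 151 = 5p ⇒ p = 30.2, q = 70.8.
Δp = 30.2 − 38 = -7.80.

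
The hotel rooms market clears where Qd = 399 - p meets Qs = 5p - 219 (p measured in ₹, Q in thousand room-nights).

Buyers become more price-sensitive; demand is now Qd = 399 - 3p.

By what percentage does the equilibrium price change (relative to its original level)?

Initially, 399 - p = 5p - 219, so 618 = 6p and p = 103, Q = 296.
The new curves are Qd = 399 - 3p (demand) and Qs = 5p - 219 (supply).
Setting them equal: 399 - 3p = 5p - 219 → 618 = 8p, so p = 77.25 and Q = 167.25.
%Δp = (77.25 − 103) / 103 × 100 = -25%.

-25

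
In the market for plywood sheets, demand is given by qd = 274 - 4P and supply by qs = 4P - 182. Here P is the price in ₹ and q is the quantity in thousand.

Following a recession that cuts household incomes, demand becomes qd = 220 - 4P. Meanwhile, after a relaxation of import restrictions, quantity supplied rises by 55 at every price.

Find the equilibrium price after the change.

43.375

Original equilibrium: 274 - 4P = 4P - 182 gives 456 = 8P, so P = 57 and q = 46.
After the shift, demand is qd = 220 - 4P and supply is qs = 4P - 127.
Clearing the new market: 220 - 4P = 4P - 127, so P = 43.375 and q = 46.5.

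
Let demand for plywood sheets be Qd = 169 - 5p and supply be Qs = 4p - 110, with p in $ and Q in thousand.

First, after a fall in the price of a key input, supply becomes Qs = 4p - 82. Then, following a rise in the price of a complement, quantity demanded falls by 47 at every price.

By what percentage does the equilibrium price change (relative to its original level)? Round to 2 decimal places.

Solve the original market: 169 - 5p = 4p - 110, hence p = 31 and Q = 14.
After the shift, demand is Qd = 122 - 5p and supply is Qs = 4p - 82.
Equate the new curves: 122 - 5p = 4p - 82, giving 204 = 9p, p = 68/3 ≈ 22.6667, Q = 26/3 ≈ 8.6667.
%Δp = (22.6667 − 31) / 31 × 100 = -26.88%.

-26.88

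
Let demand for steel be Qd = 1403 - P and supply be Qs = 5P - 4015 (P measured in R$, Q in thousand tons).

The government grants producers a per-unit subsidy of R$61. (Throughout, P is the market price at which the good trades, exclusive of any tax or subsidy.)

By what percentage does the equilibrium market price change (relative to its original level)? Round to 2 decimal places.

-5.63

Original equilibrium: 1403 - P = 5P - 4015 gives 5418 = 6P, so P = 903 and Q = 500.
Since sellers receive the price plus the subsidy, the effective supply curve becomes Qs = 5P - 3710.
Clearing the new market: 1403 - P = 5P - 3710, so P = 5113/6 ≈ 852.1667 and Q = 3305/6 ≈ 550.8333.
%ΔP = (852.1667 − 903) / 903 × 100 = -5.63%.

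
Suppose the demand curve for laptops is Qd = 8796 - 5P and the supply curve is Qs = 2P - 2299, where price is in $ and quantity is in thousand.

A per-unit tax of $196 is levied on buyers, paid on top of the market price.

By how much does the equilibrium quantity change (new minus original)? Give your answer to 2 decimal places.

-280.00

Solve the original market: 8796 - 5P = 2P - 2299, hence P = 1585 and Q = 871.
Since buyers pay the price plus the tax, the effective demand curve becomes Qd = 7816 - 5P.
Setting them equal: 7816 - 5P = 2P - 2299 → 10115 = 7P, so P = 1445 and Q = 591.
ΔQ = 591 − 871 = -280.00.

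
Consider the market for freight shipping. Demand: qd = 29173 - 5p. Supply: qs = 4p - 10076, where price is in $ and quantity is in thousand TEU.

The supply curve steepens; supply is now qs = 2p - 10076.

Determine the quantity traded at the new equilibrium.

Solve the original market: 29173 - 5p = 4p - 10076, hence p = 4361 and q = 7368.
The shock moves the curves to qd = 29173 - 5p and qs = 2p - 10076.
New equilibrium: 29173 - 5p = 2p - 10076 ⇒ 39249 = 7p ⇒ p = 5607, q = 1138.

1138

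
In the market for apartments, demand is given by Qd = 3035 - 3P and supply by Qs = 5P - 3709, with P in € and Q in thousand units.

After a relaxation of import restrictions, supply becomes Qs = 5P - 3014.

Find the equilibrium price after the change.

756.125

Before the shock: 3035 - 3P = 5P - 3709 ⇒ 6744 = 8P ⇒ P = 843, Q = 506.
After the shift, demand is Qd = 3035 - 3P and supply is Qs = 5P - 3014.
New equilibrium: 3035 - 3P = 5P - 3014 ⇒ 6049 = 8P ⇒ P = 756.125, Q = 766.625.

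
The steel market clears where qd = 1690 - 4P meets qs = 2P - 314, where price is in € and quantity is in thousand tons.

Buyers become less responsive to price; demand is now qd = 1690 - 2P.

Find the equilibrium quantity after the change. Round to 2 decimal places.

688.00

Before the shock: 1690 - 4P = 2P - 314 ⇒ 2004 = 6P ⇒ P = 334, q = 354.
The new curves are qd = 1690 - 2P (demand) and qs = 2P - 314 (supply).
Setting them equal: 1690 - 2P = 2P - 314 → 2004 = 4P, so P = 501 and q = 688.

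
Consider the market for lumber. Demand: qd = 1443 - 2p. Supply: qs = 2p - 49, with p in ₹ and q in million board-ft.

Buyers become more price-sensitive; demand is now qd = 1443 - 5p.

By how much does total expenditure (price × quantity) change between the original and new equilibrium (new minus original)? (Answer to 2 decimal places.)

Solve the original market: 1443 - 2p = 2p - 49, hence p = 373 and q = 697.
With the change applied: demand qd = 1443 - 5p, supply qs = 2p - 49.
New equilibrium: 1443 - 5p = 2p - 49 ⇒ 1492 = 7p ⇒ p = 1492/7 ≈ 213.1429, q = 2641/7 ≈ 377.2857.
Expenditure moves from 373×697 = 259981 to 213.1429×377.2857 = 80415.7551; change = -179565.24.

-179565.24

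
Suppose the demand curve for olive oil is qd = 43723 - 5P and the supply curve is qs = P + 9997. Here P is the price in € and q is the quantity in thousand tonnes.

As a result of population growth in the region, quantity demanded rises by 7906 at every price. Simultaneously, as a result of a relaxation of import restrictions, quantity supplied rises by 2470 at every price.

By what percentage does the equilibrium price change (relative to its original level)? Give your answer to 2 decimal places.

+16.12

Before the shock: 43723 - 5P = P + 9997 ⇒ 33726 = 6P ⇒ P = 5621, q = 15618.
The new curves are qd = 51629 - 5P (demand) and qs = P + 12467 (supply).
New equilibrium: 51629 - 5P = P + 12467 ⇒ 39162 = 6P ⇒ P = 6527, q = 18994.
%ΔP = (6527 − 5621) / 5621 × 100 = +16.12%.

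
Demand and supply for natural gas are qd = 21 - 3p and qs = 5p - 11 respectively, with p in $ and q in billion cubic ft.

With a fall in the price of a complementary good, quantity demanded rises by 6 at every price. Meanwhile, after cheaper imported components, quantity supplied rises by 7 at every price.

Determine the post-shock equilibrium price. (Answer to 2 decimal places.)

Original equilibrium: 21 - 3p = 5p - 11 gives 32 = 8p, so p = 4 and q = 9.
With the change applied: demand qd = 27 - 3p, supply qs = 5p - 4.
New equilibrium: 27 - 3p = 5p - 4 ⇒ 31 = 8p ⇒ p = 3.875, q = 15.375.

3.88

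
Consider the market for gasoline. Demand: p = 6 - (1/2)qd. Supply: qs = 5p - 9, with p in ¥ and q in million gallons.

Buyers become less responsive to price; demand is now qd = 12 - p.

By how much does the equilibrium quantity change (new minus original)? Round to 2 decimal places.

Original equilibrium: 12 - 2p = 5p - 9 gives 21 = 7p, so p = 3 and q = 6.
The shock moves the curves to qd = 12 - p and qs = 5p - 9.
Setting them equal: 12 - p = 5p - 9 → 21 = 6p, so p = 3.5 and q = 8.5.
Δq = 8.5 − 6 = +2.50.

+2.50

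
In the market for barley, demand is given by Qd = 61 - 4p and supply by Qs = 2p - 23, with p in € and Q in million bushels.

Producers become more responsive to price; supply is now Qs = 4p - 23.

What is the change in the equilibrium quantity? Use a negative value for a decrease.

Solve the original market: 61 - 4p = 2p - 23, hence p = 14 and Q = 5.
With the change applied: demand Qd = 61 - 4p, supply Qs = 4p - 23.
New equilibrium: 61 - 4p = 4p - 23 ⇒ 84 = 8p ⇒ p = 10.5, Q = 19.
ΔQ = 19 − 5 = +14.

+14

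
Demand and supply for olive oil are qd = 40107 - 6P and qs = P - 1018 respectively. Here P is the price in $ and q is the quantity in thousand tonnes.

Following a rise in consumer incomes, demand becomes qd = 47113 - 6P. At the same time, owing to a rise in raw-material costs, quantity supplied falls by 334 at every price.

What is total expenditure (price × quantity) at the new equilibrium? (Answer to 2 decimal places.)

Solve the original market: 40107 - 6P = P - 1018, hence P = 5875 and q = 4857.
The new curves are qd = 47113 - 6P (demand) and qs = P - 1352 (supply).
New equilibrium: 47113 - 6P = P - 1352 ⇒ 48465 = 7P ⇒ P = 48465/7 ≈ 6923.5714, q = 39001/7 ≈ 5571.5714.
New expenditure = 6923.5714 × 5571.5714 = 38575172.76.

38575172.76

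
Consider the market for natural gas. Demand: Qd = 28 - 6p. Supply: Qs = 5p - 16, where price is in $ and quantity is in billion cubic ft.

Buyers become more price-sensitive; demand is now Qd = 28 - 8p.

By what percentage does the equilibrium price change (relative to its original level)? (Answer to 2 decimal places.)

Solve the original market: 28 - 6p = 5p - 16, hence p = 4 and Q = 4.
The new curves are Qd = 28 - 8p (demand) and Qs = 5p - 16 (supply).
Clearing the new market: 28 - 8p = 5p - 16, so p = 44/13 ≈ 3.3846 and Q = 12/13 ≈ 0.9231.
%Δp = (3.3846 − 4) / 4 × 100 = -15.38%.

-15.38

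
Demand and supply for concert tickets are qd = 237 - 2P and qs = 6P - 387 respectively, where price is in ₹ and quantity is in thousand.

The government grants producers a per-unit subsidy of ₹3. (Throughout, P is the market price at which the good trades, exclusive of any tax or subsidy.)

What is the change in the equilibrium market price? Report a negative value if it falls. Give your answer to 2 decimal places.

-2.25

Solve the original market: 237 - 2P = 6P - 387, hence P = 78 and q = 81.
Since sellers receive the price plus the subsidy, the effective supply curve becomes qs = 6P - 369.
New equilibrium: 237 - 2P = 6P - 369 ⇒ 606 = 8P ⇒ P = 75.75, q = 85.5.
ΔP = 75.75 − 78 = -2.25.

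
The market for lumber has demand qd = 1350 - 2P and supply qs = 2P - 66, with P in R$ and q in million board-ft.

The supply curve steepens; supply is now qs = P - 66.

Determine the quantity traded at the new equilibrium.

406

Before the shock: 1350 - 2P = 2P - 66 ⇒ 1416 = 4P ⇒ P = 354, q = 642.
After the shift, demand is qd = 1350 - 2P and supply is qs = P - 66.
Equate the new curves: 1350 - 2P = P - 66, giving 1416 = 3P, P = 472, q = 406.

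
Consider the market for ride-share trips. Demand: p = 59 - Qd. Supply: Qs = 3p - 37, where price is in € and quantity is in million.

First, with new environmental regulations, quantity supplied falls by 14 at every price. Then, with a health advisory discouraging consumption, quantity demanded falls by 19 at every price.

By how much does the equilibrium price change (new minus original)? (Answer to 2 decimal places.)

-1.25

Original equilibrium: 59 - p = 3p - 37 gives 96 = 4p, so p = 24 and Q = 35.
With the change applied: demand Qd = 40 - p, supply Qs = 3p - 51.
Setting them equal: 40 - p = 3p - 51 → 91 = 4p, so p = 22.75 and Q = 17.25.
Δp = 22.75 − 24 = -1.25.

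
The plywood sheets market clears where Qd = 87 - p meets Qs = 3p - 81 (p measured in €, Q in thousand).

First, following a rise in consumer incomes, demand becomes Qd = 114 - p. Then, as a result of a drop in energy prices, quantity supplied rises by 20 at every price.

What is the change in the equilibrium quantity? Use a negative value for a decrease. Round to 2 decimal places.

Original equilibrium: 87 - p = 3p - 81 gives 168 = 4p, so p = 42 and Q = 45.
The shock moves the curves to Qd = 114 - p and Qs = 3p - 61.
Setting them equal: 114 - p = 3p - 61 → 175 = 4p, so p = 43.75 and Q = 70.25.
ΔQ = 70.25 − 45 = +25.25.

+25.25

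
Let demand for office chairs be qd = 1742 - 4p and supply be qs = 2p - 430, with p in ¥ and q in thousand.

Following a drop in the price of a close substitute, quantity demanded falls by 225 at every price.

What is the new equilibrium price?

324.5

Solve the original market: 1742 - 4p = 2p - 430, hence p = 362 and q = 294.
The new curves are qd = 1517 - 4p (demand) and qs = 2p - 430 (supply).
Clearing the new market: 1517 - 4p = 2p - 430, so p = 324.5 and q = 219.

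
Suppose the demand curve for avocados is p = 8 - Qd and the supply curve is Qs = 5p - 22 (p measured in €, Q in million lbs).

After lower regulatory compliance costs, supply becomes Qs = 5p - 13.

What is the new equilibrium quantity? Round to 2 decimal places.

Solve the original market: 8 - p = 5p - 22, hence p = 5 and Q = 3.
The shock moves the curves to Qd = 8 - p and Qs = 5p - 13.
Setting them equal: 8 - p = 5p - 13 → 21 = 6p, so p = 3.5 and Q = 4.5.

4.50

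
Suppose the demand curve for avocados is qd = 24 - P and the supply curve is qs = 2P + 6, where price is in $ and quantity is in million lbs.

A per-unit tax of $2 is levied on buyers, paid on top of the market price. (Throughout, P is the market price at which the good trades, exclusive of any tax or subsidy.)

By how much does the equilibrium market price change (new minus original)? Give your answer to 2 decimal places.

Initially, 24 - P = 2P + 6, so 18 = 3P and P = 6, q = 18.
Since buyers pay the price plus the tax, the effective demand curve becomes qd = 22 - P.
Setting them equal: 22 - P = 2P + 6 → 16 = 3P, so P = 16/3 ≈ 5.3333 and q = 50/3 ≈ 16.6667.
ΔP = 5.3333 − 6 = -0.67.

-0.67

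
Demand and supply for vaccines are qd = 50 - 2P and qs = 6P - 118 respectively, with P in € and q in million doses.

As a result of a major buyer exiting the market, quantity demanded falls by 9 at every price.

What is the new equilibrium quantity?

Initially, 50 - 2P = 6P - 118, so 168 = 8P and P = 21, q = 8.
After the shift, demand is qd = 41 - 2P and supply is qs = 6P - 118.
New equilibrium: 41 - 2P = 6P - 118 ⇒ 159 = 8P ⇒ P = 19.875, q = 1.25.

1.25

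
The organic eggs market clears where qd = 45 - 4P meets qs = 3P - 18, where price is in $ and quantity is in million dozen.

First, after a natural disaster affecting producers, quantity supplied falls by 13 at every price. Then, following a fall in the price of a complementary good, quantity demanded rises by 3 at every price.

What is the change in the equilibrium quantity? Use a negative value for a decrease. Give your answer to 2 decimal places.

Solve the original market: 45 - 4P = 3P - 18, hence P = 9 and q = 9.
After the shift, demand is qd = 48 - 4P and supply is qs = 3P - 31.
New equilibrium: 48 - 4P = 3P - 31 ⇒ 79 = 7P ⇒ P = 79/7 ≈ 11.2857, q = 20/7 ≈ 2.8571.
Δq = 2.8571 − 9 = -6.14.

-6.14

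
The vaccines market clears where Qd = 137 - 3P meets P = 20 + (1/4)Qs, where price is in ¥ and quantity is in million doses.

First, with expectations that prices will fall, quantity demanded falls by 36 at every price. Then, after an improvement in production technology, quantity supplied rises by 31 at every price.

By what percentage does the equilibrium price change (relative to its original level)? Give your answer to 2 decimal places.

Solve the original market: 137 - 3P = 4P - 80, hence P = 31 and Q = 44.
With the change applied: demand Qd = 101 - 3P, supply Qs = 4P - 49.
New equilibrium: 101 - 3P = 4P - 49 ⇒ 150 = 7P ⇒ P = 150/7 ≈ 21.4286, Q = 257/7 ≈ 36.7143.
%ΔP = (21.4286 − 31) / 31 × 100 = -30.88%.

-30.88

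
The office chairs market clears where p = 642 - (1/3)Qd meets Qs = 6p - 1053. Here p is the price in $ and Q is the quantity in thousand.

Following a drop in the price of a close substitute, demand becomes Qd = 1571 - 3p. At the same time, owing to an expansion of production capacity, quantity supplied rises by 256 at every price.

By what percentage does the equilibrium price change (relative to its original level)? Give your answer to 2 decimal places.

-20.51

Before the shock: 1926 - 3p = 6p - 1053 ⇒ 2979 = 9p ⇒ p = 331, Q = 933.
With the change applied: demand Qd = 1571 - 3p, supply Qs = 6p - 797.
New equilibrium: 1571 - 3p = 6p - 797 ⇒ 2368 = 9p ⇒ p = 2368/9 ≈ 263.1111, Q = 2345/3 ≈ 781.6667.
%Δp = (263.1111 − 331) / 331 × 100 = -20.51%.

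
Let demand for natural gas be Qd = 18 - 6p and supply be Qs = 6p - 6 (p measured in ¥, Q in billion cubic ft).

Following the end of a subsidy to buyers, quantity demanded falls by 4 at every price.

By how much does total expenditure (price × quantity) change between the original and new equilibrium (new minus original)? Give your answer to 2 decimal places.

Solve the original market: 18 - 6p = 6p - 6, hence p = 2 and Q = 6.
The new curves are Qd = 14 - 6p (demand) and Qs = 6p - 6 (supply).
Clearing the new market: 14 - 6p = 6p - 6, so p = 5/3 ≈ 1.6667 and Q = 4.
Expenditure moves from 2×6 = 12 to 1.6667×4 = 6.6667; change = -5.33.

-5.33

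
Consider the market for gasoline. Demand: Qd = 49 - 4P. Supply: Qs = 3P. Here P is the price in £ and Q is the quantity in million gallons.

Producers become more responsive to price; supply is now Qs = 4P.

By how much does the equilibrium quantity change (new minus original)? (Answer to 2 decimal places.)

+3.50

Before the shock: 49 - 4P = 3P ⇒ 49 = 7P ⇒ P = 7, Q = 21.
The shock moves the curves to Qd = 49 - 4P and Qs = 4P.
Equate the new curves: 49 - 4P = 4P, giving 49 = 8P, P = 6.125, Q = 24.5.
ΔQ = 24.5 − 21 = +3.50.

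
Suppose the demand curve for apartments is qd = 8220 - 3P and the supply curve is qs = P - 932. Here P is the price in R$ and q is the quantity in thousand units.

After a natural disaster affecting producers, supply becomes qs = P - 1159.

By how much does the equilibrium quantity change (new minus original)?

-170.25

Original equilibrium: 8220 - 3P = P - 932 gives 9152 = 4P, so P = 2288 and q = 1356.
With the change applied: demand qd = 8220 - 3P, supply qs = P - 1159.
Setting them equal: 8220 - 3P = P - 1159 → 9379 = 4P, so P = 2344.75 and q = 1185.75.
Δq = 1185.75 − 1356 = -170.25.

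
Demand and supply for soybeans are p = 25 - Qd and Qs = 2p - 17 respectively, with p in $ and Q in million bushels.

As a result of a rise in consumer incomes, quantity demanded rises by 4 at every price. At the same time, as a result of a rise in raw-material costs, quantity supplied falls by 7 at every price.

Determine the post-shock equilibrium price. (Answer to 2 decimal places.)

17.67

Original equilibrium: 25 - p = 2p - 17 gives 42 = 3p, so p = 14 and Q = 11.
The new curves are Qd = 29 - p (demand) and Qs = 2p - 24 (supply).
Clearing the new market: 29 - p = 2p - 24, so p = 53/3 ≈ 17.6667 and Q = 34/3 ≈ 11.3333.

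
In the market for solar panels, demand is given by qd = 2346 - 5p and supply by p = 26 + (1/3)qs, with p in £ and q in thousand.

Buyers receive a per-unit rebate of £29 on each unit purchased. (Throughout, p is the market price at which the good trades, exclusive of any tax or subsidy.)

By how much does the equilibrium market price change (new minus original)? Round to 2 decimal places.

Before the shock: 2346 - 5p = 3p - 78 ⇒ 2424 = 8p ⇒ p = 303, q = 831.
Since buyers' out-of-pocket price is the market price minus the rebate, the effective demand curve becomes qd = 2491 - 5p.
New equilibrium: 2491 - 5p = 3p - 78 ⇒ 2569 = 8p ⇒ p = 321.125, q = 885.375.
Δp = 321.125 − 303 = +18.13.

+18.13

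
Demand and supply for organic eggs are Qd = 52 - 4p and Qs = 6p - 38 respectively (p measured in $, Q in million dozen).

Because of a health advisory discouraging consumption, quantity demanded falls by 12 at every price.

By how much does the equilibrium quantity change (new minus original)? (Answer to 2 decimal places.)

-7.20

Initially, 52 - 4p = 6p - 38, so 90 = 10p and p = 9, Q = 16.
The new curves are Qd = 40 - 4p (demand) and Qs = 6p - 38 (supply).
Equate the new curves: 40 - 4p = 6p - 38, giving 78 = 10p, p = 7.8, Q = 8.8.
ΔQ = 8.8 − 16 = -7.20.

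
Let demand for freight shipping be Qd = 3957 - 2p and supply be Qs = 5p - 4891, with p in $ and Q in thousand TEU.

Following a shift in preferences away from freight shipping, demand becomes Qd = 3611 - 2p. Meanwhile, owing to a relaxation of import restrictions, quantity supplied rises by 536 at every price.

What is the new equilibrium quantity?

1335

Initially, 3957 - 2p = 5p - 4891, so 8848 = 7p and p = 1264, Q = 1429.
After the shift, demand is Qd = 3611 - 2p and supply is Qs = 5p - 4355.
Clearing the new market: 3611 - 2p = 5p - 4355, so p = 1138 and Q = 1335.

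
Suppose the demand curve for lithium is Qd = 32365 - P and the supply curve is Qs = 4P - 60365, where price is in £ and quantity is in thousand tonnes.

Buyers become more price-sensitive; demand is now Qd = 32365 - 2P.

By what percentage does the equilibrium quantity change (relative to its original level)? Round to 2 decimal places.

-89.47

Original equilibrium: 32365 - P = 4P - 60365 gives 92730 = 5P, so P = 18546 and Q = 13819.
With the change applied: demand Qd = 32365 - 2P, supply Qs = 4P - 60365.
New equilibrium: 32365 - 2P = 4P - 60365 ⇒ 92730 = 6P ⇒ P = 15455, Q = 1455.
%ΔQ = (1455 − 13819) / 13819 × 100 = -89.47%.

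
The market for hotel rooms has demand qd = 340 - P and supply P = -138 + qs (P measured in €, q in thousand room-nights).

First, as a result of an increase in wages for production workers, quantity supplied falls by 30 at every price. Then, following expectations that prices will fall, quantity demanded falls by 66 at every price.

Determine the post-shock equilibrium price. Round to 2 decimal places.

Original equilibrium: 340 - P = P + 138 gives 202 = 2P, so P = 101 and q = 239.
The new curves are qd = 274 - P (demand) and qs = P + 108 (supply).
Setting them equal: 274 - P = P + 108 → 166 = 2P, so P = 83 and q = 191.

83.00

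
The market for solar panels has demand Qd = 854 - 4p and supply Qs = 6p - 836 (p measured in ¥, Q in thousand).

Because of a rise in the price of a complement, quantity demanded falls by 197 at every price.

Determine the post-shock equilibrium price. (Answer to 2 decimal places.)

Before the shock: 854 - 4p = 6p - 836 ⇒ 1690 = 10p ⇒ p = 169, Q = 178.
With the change applied: demand Qd = 657 - 4p, supply Qs = 6p - 836.
New equilibrium: 657 - 4p = 6p - 836 ⇒ 1493 = 10p ⇒ p = 149.3, Q = 59.8.

149.30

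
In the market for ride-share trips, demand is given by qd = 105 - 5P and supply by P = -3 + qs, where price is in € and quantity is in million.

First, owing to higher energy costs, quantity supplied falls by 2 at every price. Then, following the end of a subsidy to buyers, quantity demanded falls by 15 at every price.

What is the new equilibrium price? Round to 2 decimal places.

14.83

Original equilibrium: 105 - 5P = P + 3 gives 102 = 6P, so P = 17 and q = 20.
With the change applied: demand qd = 90 - 5P, supply qs = P + 1.
New equilibrium: 90 - 5P = P + 1 ⇒ 89 = 6P ⇒ P = 89/6 ≈ 14.8333, q = 95/6 ≈ 15.8333.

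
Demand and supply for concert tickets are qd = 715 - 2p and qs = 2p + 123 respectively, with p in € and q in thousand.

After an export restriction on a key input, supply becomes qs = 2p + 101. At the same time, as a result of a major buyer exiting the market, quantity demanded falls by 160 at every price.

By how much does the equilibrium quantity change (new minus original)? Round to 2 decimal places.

-91.00

Solve the original market: 715 - 2p = 2p + 123, hence p = 148 and q = 419.
The shock moves the curves to qd = 555 - 2p and qs = 2p + 101.
Equate the new curves: 555 - 2p = 2p + 101, giving 454 = 4p, p = 113.5, q = 328.
Δq = 328 − 419 = -91.00.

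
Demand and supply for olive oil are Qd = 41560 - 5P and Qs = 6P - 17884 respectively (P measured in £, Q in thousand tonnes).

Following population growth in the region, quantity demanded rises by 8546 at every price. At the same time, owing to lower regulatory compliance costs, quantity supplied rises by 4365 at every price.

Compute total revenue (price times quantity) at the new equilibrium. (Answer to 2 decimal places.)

Original equilibrium: 41560 - 5P = 6P - 17884 gives 59444 = 11P, so P = 5404 and Q = 14540.
With the change applied: demand Qd = 50106 - 5P, supply Qs = 6P - 13519.
Clearing the new market: 50106 - 5P = 6P - 13519, so P = 63625/11 ≈ 5784.0909 and Q = 233041/11 ≈ 21185.5455.
New expenditure = 5784.0909 × 21185.5455 = 122539120.87.

122539120.87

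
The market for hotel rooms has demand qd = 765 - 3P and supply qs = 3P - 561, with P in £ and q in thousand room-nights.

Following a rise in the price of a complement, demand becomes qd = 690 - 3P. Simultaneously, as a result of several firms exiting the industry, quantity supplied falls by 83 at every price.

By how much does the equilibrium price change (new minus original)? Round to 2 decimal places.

+1.33

Before the shock: 765 - 3P = 3P - 561 ⇒ 1326 = 6P ⇒ P = 221, q = 102.
After the shift, demand is qd = 690 - 3P and supply is qs = 3P - 644.
New equilibrium: 690 - 3P = 3P - 644 ⇒ 1334 = 6P ⇒ P = 667/3 ≈ 222.3333, q = 23.
ΔP = 222.3333 − 221 = +1.33.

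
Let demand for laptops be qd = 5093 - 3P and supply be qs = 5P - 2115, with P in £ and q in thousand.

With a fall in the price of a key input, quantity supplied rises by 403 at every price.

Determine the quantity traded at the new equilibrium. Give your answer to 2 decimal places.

2541.13

Original equilibrium: 5093 - 3P = 5P - 2115 gives 7208 = 8P, so P = 901 and q = 2390.
The new curves are qd = 5093 - 3P (demand) and qs = 5P - 1712 (supply).
Clearing the new market: 5093 - 3P = 5P - 1712, so P = 850.625 and q = 2541.125.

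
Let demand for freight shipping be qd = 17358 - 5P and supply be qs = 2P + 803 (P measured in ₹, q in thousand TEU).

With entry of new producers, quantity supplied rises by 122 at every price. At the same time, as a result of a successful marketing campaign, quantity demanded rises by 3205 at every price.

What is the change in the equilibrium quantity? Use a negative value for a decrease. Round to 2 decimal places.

Original equilibrium: 17358 - 5P = 2P + 803 gives 16555 = 7P, so P = 2365 and q = 5533.
The new curves are qd = 20563 - 5P (demand) and qs = 2P + 925 (supply).
Setting them equal: 20563 - 5P = 2P + 925 → 19638 = 7P, so P = 19638/7 ≈ 2805.4286 and q = 45751/7 ≈ 6535.8571.
Δq = 6535.8571 − 5533 = +1002.86.

+1002.86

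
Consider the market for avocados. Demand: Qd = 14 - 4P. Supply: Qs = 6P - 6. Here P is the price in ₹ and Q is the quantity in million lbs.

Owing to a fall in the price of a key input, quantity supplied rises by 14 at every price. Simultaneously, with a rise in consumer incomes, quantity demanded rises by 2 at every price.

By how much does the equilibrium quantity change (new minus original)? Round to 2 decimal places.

+6.80

Original equilibrium: 14 - 4P = 6P - 6 gives 20 = 10P, so P = 2 and Q = 6.
The shock moves the curves to Qd = 16 - 4P and Qs = 6P + 8.
Equate the new curves: 16 - 4P = 6P + 8, giving 8 = 10P, P = 0.8, Q = 12.8.
ΔQ = 12.8 − 6 = +6.80.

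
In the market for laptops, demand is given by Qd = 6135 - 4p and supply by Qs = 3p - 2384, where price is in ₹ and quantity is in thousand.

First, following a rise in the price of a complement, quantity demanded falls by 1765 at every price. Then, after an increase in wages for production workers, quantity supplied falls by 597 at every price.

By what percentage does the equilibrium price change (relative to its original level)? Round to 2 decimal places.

Before the shock: 6135 - 4p = 3p - 2384 ⇒ 8519 = 7p ⇒ p = 1217, Q = 1267.
The new curves are Qd = 4370 - 4p (demand) and Qs = 3p - 2981 (supply).
New equilibrium: 4370 - 4p = 3p - 2981 ⇒ 7351 = 7p ⇒ p = 7351/7 ≈ 1050.1429, Q = 1186/7 ≈ 169.4286.
%Δp = (1050.1429 − 1217) / 1217 × 100 = -13.71%.

-13.71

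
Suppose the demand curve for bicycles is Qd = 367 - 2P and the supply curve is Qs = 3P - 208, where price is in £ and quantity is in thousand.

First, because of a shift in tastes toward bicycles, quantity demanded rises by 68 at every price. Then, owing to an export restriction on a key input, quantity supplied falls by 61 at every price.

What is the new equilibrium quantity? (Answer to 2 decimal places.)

153.40

Solve the original market: 367 - 2P = 3P - 208, hence P = 115 and Q = 137.
The shock moves the curves to Qd = 435 - 2P and Qs = 3P - 269.
Clearing the new market: 435 - 2P = 3P - 269, so P = 140.8 and Q = 153.4.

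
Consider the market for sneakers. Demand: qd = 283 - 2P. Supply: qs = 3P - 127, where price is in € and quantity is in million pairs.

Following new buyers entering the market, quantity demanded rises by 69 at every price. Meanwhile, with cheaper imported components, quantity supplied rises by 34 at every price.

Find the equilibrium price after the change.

Initially, 283 - 2P = 3P - 127, so 410 = 5P and P = 82, q = 119.
After the shift, demand is qd = 352 - 2P and supply is qs = 3P - 93.
Equate the new curves: 352 - 2P = 3P - 93, giving 445 = 5P, P = 89, q = 174.

89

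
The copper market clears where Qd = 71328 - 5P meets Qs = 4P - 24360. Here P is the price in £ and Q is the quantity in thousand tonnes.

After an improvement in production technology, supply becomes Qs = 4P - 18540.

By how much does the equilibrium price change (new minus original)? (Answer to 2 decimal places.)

Original equilibrium: 71328 - 5P = 4P - 24360 gives 95688 = 9P, so P = 10632 and Q = 18168.
After the shift, demand is Qd = 71328 - 5P and supply is Qs = 4P - 18540.
New equilibrium: 71328 - 5P = 4P - 18540 ⇒ 89868 = 9P ⇒ P = 29956/3 ≈ 9985.3333, Q = 64204/3 ≈ 21401.3333.
ΔP = 9985.3333 − 10632 = -646.67.

-646.67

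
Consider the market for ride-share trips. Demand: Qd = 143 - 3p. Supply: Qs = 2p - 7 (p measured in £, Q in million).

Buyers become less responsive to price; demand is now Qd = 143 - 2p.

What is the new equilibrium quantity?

68

Solve the original market: 143 - 3p = 2p - 7, hence p = 30 and Q = 53.
After the shift, demand is Qd = 143 - 2p and supply is Qs = 2p - 7.
Clearing the new market: 143 - 2p = 2p - 7, so p = 37.5 and Q = 68.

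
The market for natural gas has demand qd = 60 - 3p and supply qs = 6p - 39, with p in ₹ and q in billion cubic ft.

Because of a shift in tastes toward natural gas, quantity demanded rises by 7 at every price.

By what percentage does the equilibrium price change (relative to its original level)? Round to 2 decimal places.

+7.07

Before the shock: 60 - 3p = 6p - 39 ⇒ 99 = 9p ⇒ p = 11, q = 27.
After the shift, demand is qd = 67 - 3p and supply is qs = 6p - 39.
Equate the new curves: 67 - 3p = 6p - 39, giving 106 = 9p, p = 106/9 ≈ 11.7778, q = 95/3 ≈ 31.6667.
%Δp = (11.7778 − 11) / 11 × 100 = +7.07%.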